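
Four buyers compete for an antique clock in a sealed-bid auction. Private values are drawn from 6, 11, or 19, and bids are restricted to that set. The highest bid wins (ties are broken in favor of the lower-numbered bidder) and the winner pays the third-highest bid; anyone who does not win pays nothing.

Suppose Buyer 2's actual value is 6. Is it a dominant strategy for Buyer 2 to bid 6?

Yes

Check each profile of the others' bids and compare truth against every alternative bid.
Others bid (6, 11, 11): truth gives 0, best alternative gives -5.
Others bid (6, 6, 6): truth gives 0, best alternative gives 0.
Others bid (6, 6, 11): truth gives 0, best alternative gives 0.
Others bid (6, 6, 19): truth gives 0, best alternative gives 0.
Others bid (6, 11, 6): truth gives 0, best alternative gives 0.
Others bid (6, 11, 19): truth gives 0, best alternative gives 0.
(Remaining 21 profiles checked similarly; truth is weakly best in each.)
In every case the truthful bid is at least as good as any alternative, so it is a dominant strategy.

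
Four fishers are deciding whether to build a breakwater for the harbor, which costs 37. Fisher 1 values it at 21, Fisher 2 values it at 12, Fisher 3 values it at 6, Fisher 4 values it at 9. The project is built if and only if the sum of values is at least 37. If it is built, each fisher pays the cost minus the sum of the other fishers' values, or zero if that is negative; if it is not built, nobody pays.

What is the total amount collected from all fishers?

11

Total value 48 ≥ cost 37, so it is built.
Fisher 1: others sum to 27; max(0, 37 - 27) = 10.
Fisher 2: others sum to 36; max(0, 37 - 36) = 1.
Fisher 3: others sum to 42; max(0, 37 - 42) = 0.
Fisher 4: others sum to 39; max(0, 37 - 39) = 0.
Total collected = 10 + 1 + 0 + 0 = 11.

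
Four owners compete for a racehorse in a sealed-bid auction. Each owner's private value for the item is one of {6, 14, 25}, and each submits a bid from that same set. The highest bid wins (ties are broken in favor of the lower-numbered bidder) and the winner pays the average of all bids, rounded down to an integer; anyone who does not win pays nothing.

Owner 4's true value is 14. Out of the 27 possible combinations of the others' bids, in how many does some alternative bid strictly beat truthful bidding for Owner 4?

Others bid (6, 6, 14): truth gives 0; bid 25 gives 2 > 0. Violating.
Others bid (6, 14, 6): truth gives 0; bid 25 gives 2 > 0. Violating.
Others bid (14, 6, 6): truth gives 0; bid 25 gives 2 > 0. Violating.
Others bid (6, 6, 6): truth gives 6; no alternative beats it.
Others bid (6, 6, 25): truth gives 0; no alternative beats it.
(Checking all 27 profiles: 3 have a profitable deviation, 24 do not.)

3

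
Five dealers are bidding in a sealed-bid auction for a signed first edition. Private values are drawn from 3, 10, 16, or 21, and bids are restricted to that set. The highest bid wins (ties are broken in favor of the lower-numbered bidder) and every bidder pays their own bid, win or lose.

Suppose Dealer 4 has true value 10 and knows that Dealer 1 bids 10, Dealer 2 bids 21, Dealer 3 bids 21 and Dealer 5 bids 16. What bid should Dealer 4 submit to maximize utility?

3

Bid 3: loses but pays 3, utility -3.
Bid 10: loses but pays 10, utility -10.
Bid 16: loses but pays 16, utility -16.
Bid 21: loses but pays 21, utility -21.
The best choice is 3 with utility -3.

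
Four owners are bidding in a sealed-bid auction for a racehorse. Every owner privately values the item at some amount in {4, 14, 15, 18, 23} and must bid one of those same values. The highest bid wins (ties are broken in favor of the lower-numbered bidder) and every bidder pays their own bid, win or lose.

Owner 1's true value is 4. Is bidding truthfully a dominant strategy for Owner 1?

Check each profile of the others' bids and compare truth against every alternative bid.
Others bid (4, 4, 4): truth gives 0, best alternative gives -10.
Others bid (4, 4, 18): truth gives -4, best alternative gives -14.
Others bid (4, 4, 23): truth gives -4, best alternative gives -14.
Others bid (4, 14, 18): truth gives -4, best alternative gives -14.
Others bid (4, 14, 23): truth gives -4, best alternative gives -14.
Others bid (4, 15, 18): truth gives -4, best alternative gives -14.
(Remaining 119 profiles checked similarly; truth is weakly best in each.)
In every case the truthful bid is at least as good as any alternative, so it is a dominant strategy.

Yes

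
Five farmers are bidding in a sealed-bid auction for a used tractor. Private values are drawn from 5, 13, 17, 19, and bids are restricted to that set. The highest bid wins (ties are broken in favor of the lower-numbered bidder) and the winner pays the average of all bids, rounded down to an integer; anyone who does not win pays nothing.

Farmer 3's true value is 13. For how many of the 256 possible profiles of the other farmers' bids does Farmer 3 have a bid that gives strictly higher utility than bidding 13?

41

Others bid (5, 5, 5, 17): truth gives 0; bid 17 gives 4 > 0. Violating.
Others bid (5, 5, 5, 19): truth gives 0; bid 19 gives 3 > 0. Violating.
Others bid (5, 5, 13, 17): truth gives 0; bid 17 gives 2 > 0. Violating.
Others bid (5, 5, 13, 19): truth gives 0; bid 19 gives 1 > 0. Violating.
Others bid (5, 5, 5, 5): truth gives 7; no alternative beats it.
Others bid (5, 5, 5, 13): truth gives 5; no alternative beats it.
(Checking all 256 profiles: 41 have a profitable deviation, 215 do not.)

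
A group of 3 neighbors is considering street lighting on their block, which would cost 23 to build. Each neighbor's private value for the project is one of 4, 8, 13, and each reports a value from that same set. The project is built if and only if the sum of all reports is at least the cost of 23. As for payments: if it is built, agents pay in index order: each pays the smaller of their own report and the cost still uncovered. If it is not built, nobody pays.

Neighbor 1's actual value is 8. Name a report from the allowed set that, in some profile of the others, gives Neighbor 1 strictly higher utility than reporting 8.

4

Suppose Neighbor 2 reports 8 and Neighbor 3 reports 13.
Report 8: project built, pays 8, utility 8 - 8 = 0.
Report 4: project built, pays 4, utility 8 - 4 = 4.
So reporting 4 beats truth here (4 > 0).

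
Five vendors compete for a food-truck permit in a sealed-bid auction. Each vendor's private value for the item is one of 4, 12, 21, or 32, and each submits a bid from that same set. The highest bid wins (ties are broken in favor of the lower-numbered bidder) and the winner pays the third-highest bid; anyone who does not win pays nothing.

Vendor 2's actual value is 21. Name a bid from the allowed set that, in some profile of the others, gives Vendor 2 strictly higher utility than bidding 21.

32

Suppose Vendor 1 bids 4, Vendor 3 bids 4, Vendor 4 bids 4 and Vendor 5 bids 32.
Bid 21: loses, pays 0, utility 0.
Bid 32: wins, pays 4, utility 21 - 4 = 17.
So bidding 32 beats truth here (17 > 0).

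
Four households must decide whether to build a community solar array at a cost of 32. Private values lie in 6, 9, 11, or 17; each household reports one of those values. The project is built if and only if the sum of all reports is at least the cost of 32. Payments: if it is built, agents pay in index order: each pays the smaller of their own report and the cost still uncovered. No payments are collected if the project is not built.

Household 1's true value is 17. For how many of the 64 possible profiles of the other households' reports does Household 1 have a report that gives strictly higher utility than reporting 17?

63

Others report (6, 6, 9): truth gives 0; report 11 gives 6 > 0. Violating.
Others report (6, 6, 11): truth gives 0; report 9 gives 8 > 0. Violating.
Others report (6, 6, 17): truth gives 0; report 6 gives 11 > 0. Violating.
Others report (6, 9, 6): truth gives 0; report 11 gives 6 > 0. Violating.
Others report (6, 6, 6): truth gives 0; no alternative beats it.
(Checking all 64 profiles: 63 have a profitable deviation, 1 does not.)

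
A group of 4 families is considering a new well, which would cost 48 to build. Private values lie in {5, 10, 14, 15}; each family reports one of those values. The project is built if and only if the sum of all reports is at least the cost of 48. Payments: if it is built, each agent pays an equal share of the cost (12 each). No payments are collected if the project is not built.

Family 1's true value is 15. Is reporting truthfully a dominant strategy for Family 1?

Check each profile of the others' reports and compare truth against every alternative report.
Others report (5, 14, 14): truth gives 3, best alternative gives 0.
Others report (14, 5, 14): truth gives 3, best alternative gives 0.
Others report (14, 14, 5): truth gives 3, best alternative gives 0.
Others report (5, 14, 15): truth gives 3, best alternative gives 3.
Others report (5, 15, 14): truth gives 3, best alternative gives 3.
Others report (5, 15, 15): truth gives 3, best alternative gives 3.
(Remaining 58 profiles checked similarly; truth is weakly best in each.)
In every case the truthful report is at least as good as any alternative, so it is a dominant strategy.

Yes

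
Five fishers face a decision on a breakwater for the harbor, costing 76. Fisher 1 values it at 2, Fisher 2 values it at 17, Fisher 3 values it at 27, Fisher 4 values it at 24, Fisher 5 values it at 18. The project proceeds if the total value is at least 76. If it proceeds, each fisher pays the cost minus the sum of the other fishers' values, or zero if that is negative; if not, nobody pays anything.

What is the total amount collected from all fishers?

38

Total value 88 ≥ cost 76, so it is built.
Fisher 1: others sum to 86; max(0, 76 - 86) = 0.
Fisher 2: others sum to 71; max(0, 76 - 71) = 5.
Fisher 3: others sum to 61; max(0, 76 - 61) = 15.
Fisher 4: others sum to 64; max(0, 76 - 64) = 12.
Fisher 5: others sum to 70; max(0, 76 - 70) = 6.
Total collected = 0 + 5 + 15 + 12 + 6 = 38.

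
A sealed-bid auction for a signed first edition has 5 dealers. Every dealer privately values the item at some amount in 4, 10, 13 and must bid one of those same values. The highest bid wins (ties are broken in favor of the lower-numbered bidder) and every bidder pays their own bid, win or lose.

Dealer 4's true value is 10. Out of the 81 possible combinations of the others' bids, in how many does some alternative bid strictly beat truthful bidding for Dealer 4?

79

Others bid (4, 4, 4, 13): truth gives -10; bid 13 gives -3 > -10. Violating.
Others bid (4, 4, 10, 4): truth gives -10; bid 13 gives -3 > -10. Violating.
Others bid (4, 4, 10, 10): truth gives -10; bid 13 gives -3 > -10. Violating.
Others bid (4, 4, 10, 13): truth gives -10; bid 13 gives -3 > -10. Violating.
Others bid (4, 4, 4, 4): truth gives 0; no alternative beats it.
Others bid (4, 4, 4, 10): truth gives 0; no alternative beats it.
(Checking all 81 profiles: 79 have a profitable deviation, 2 do not.)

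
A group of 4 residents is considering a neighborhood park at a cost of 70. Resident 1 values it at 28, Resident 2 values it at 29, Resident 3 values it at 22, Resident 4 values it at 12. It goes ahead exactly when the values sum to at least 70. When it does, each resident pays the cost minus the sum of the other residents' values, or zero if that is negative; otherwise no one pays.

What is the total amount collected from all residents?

Total value 91 ≥ cost 70, so it is built.
Resident 1: others sum to 63; max(0, 70 - 63) = 7.
Resident 2: others sum to 62; max(0, 70 - 62) = 8.
Resident 3: others sum to 69; max(0, 70 - 69) = 1.
Resident 4: others sum to 79; max(0, 70 - 79) = 0.
Total collected = 7 + 8 + 1 + 0 = 16.

16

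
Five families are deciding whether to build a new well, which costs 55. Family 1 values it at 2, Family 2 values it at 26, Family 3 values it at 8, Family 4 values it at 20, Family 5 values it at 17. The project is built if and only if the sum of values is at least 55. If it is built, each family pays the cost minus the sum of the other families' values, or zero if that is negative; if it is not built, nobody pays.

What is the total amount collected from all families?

Total value 73 ≥ cost 55, so it is built.
Family 1: others sum to 71; max(0, 55 - 71) = 0.
Family 2: others sum to 47; max(0, 55 - 47) = 8.
Family 3: others sum to 65; max(0, 55 - 65) = 0.
Family 4: others sum to 53; max(0, 55 - 53) = 2.
Family 5: others sum to 56; max(0, 55 - 56) = 0.
Total collected = 0 + 8 + 0 + 2 + 0 = 10.

10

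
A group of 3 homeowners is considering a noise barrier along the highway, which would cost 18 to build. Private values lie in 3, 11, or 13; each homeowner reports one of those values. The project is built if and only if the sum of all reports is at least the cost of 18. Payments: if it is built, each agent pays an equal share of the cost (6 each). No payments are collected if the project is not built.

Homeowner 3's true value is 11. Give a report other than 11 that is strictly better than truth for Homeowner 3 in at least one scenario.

Suppose Homeowner 1 reports 3 and Homeowner 2 reports 3.
Report 11: project not built, utility 0.
Report 13: project built, pays 6, utility 11 - 6 = 5.
So reporting 13 beats truth here (5 > 0).

13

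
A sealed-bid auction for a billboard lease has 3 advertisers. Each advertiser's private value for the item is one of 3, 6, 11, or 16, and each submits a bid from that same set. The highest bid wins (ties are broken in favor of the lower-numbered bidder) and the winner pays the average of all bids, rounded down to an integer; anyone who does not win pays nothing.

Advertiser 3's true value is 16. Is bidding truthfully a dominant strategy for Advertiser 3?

No

Consider the case where Advertiser 1 bids 3 and Advertiser 2 bids 3.
Truthful bid 16: wins, pays 7, utility 16 - 7 = 9.
Bid 6 instead: wins, pays 4, utility 16 - 4 = 12.
Since 12 > 9, bidding 6 is strictly better here, so truthful bidding is not dominant.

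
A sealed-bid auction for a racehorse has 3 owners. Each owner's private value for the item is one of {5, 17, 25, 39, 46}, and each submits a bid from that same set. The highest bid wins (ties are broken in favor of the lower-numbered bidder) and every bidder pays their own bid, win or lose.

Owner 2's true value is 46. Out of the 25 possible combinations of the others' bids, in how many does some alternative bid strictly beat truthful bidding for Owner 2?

Others bid (5, 5): truth gives 0; bid 17 gives 29 > 0. Violating.
Others bid (5, 17): truth gives 0; bid 17 gives 29 > 0. Violating.
Others bid (5, 25): truth gives 0; bid 25 gives 21 > 0. Violating.
Others bid (5, 39): truth gives 0; bid 39 gives 7 > 0. Violating.
Others bid (5, 46): truth gives 0; no alternative beats it.
Others bid (17, 46): truth gives 0; no alternative beats it.
(Checking all 25 profiles: 17 have a profitable deviation, 8 do not.)

17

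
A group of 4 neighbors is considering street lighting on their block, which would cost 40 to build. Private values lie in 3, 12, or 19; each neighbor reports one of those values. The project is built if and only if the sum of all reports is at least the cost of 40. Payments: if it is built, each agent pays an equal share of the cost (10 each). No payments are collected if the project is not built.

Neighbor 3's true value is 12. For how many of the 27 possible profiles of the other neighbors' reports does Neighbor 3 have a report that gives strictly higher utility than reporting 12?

6

Others report (3, 3, 19): truth gives 0; report 19 gives 2 > 0. Violating.
Others report (3, 12, 12): truth gives 0; report 19 gives 2 > 0. Violating.
Others report (3, 19, 3): truth gives 0; report 19 gives 2 > 0. Violating.
Others report (12, 3, 12): truth gives 0; report 19 gives 2 > 0. Violating.
Others report (3, 3, 3): truth gives 0; no alternative beats it.
Others report (3, 3, 12): truth gives 0; no alternative beats it.
(Checking all 27 profiles: 6 have a profitable deviation, 21 do not.)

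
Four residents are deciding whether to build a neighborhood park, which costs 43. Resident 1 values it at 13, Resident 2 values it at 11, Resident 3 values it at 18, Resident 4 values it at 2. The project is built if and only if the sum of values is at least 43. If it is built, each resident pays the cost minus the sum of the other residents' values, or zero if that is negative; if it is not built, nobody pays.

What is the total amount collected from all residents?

Total value 44 ≥ cost 43, so it is built.
Resident 1: others sum to 31; max(0, 43 - 31) = 12.
Resident 2: others sum to 33; max(0, 43 - 33) = 10.
Resident 3: others sum to 26; max(0, 43 - 26) = 17.
Resident 4: others sum to 42; max(0, 43 - 42) = 1.
Total collected = 12 + 10 + 17 + 1 = 40.

40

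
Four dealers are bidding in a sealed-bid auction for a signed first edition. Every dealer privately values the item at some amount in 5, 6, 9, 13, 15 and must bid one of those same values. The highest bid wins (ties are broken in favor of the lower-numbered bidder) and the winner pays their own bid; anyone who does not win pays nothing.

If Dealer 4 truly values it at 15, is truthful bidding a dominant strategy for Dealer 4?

No

Consider the case where Dealer 1 bids 5, Dealer 2 bids 5 and Dealer 3 bids 5.
Truthful bid 15: wins, pays 15, utility 15 - 15 = 0.
Bid 6 instead: wins, pays 6, utility 15 - 6 = 9.
Since 9 > 0, bidding 6 is strictly better here, so truthful bidding is not dominant.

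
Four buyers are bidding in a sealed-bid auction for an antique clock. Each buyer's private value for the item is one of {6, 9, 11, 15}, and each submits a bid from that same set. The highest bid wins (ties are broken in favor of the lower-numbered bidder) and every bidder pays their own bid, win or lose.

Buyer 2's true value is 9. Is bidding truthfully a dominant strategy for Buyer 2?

Consider the case where Buyer 1 bids 6, Buyer 3 bids 6 and Buyer 4 bids 11.
Truthful bid 9: loses but pays 9, utility -9.
Bid 6 instead: loses but pays 6, utility -6.
Since -6 > -9, bidding 6 is strictly better here, so truthful bidding is not dominant.

No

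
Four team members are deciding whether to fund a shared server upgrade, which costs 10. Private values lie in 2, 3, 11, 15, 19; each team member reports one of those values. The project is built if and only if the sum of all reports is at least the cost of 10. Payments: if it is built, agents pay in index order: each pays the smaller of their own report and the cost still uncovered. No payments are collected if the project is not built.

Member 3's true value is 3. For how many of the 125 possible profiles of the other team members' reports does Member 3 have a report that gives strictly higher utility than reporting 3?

Others report (2, 2, 11): truth gives 0; report 2 gives 1 > 0. Violating.
Others report (2, 2, 15): truth gives 0; report 2 gives 1 > 0. Violating.
Others report (2, 2, 19): truth gives 0; report 2 gives 1 > 0. Violating.
Others report (2, 3, 3): truth gives 0; report 2 gives 1 > 0. Violating.
Others report (2, 2, 2): truth gives 0; no alternative beats it.
Others report (2, 2, 3): truth gives 0; no alternative beats it.
(Checking all 125 profiles: 16 have a profitable deviation, 109 do not.)

16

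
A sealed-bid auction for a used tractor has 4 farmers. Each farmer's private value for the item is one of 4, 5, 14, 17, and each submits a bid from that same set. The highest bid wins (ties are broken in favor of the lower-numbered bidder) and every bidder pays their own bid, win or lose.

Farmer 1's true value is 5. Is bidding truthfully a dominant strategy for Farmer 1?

Consider the case where Farmer 2 bids 4, Farmer 3 bids 4 and Farmer 4 bids 4.
Truthful bid 5: wins, pays 5, utility 5 - 5 = 0.
Bid 4 instead: wins, pays 4, utility 5 - 4 = 1.
Since 1 > 0, bidding 4 is strictly better here, so truthful bidding is not dominant.

No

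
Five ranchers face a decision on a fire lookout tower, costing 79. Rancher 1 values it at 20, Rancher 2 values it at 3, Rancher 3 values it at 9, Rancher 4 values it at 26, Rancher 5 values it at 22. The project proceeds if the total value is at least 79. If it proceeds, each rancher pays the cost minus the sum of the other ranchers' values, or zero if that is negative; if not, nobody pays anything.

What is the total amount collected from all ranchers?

75

Total value 80 ≥ cost 79, so it is built.
Rancher 1: others sum to 60; max(0, 79 - 60) = 19.
Rancher 2: others sum to 77; max(0, 79 - 77) = 2.
Rancher 3: others sum to 71; max(0, 79 - 71) = 8.
Rancher 4: others sum to 54; max(0, 79 - 54) = 25.
Rancher 5: others sum to 58; max(0, 79 - 58) = 21.
Total collected = 19 + 2 + 8 + 25 + 21 = 75.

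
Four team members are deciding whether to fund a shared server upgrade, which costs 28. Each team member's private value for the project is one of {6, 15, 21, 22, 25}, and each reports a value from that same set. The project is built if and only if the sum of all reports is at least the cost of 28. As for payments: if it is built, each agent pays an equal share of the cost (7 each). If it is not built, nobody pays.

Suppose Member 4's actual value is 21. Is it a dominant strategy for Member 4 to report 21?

Check each profile of the others' reports and compare truth against every alternative report.
Others report (6, 6, 6): truth gives 14, best alternative gives 14.
Others report (6, 6, 15): truth gives 14, best alternative gives 14.
Others report (6, 6, 21): truth gives 14, best alternative gives 14.
Others report (6, 6, 22): truth gives 14, best alternative gives 14.
Others report (6, 6, 25): truth gives 14, best alternative gives 14.
Others report (6, 15, 6): truth gives 14, best alternative gives 14.
(Remaining 119 profiles checked similarly; truth is weakly best in each.)
In every case the truthful report is at least as good as any alternative, so it is a dominant strategy.

Yes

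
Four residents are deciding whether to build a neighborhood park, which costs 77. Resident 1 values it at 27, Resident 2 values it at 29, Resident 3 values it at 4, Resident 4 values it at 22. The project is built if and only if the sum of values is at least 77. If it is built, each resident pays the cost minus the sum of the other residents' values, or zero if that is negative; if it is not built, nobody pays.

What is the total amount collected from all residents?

Total value 82 ≥ cost 77, so it is built.
Resident 1: others sum to 55; max(0, 77 - 55) = 22.
Resident 2: others sum to 53; max(0, 77 - 53) = 24.
Resident 3: others sum to 78; max(0, 77 - 78) = 0.
Resident 4: others sum to 60; max(0, 77 - 60) = 17.
Total collected = 22 + 24 + 0 + 17 = 63.

63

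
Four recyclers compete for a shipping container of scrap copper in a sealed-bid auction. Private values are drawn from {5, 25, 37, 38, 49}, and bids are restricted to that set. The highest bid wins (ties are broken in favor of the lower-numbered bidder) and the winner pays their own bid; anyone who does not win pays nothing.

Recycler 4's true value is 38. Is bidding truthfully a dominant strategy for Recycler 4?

Consider the case where Recycler 1 bids 5, Recycler 2 bids 5 and Recycler 3 bids 5.
Truthful bid 38: wins, pays 38, utility 38 - 38 = 0.
Bid 25 instead: wins, pays 25, utility 38 - 25 = 13.
Since 13 > 0, bidding 25 is strictly better here, so truthful bidding is not dominant.

No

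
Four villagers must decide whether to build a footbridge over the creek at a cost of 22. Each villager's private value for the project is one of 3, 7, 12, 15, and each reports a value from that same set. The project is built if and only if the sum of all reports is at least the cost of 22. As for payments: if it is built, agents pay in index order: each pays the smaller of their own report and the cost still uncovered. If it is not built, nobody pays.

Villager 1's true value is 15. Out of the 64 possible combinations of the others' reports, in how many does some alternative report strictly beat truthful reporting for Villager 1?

Others report (3, 3, 7): truth gives 0; report 12 gives 3 > 0. Violating.
Others report (3, 3, 12): truth gives 0; report 7 gives 8 > 0. Violating.
Others report (3, 3, 15): truth gives 0; report 3 gives 12 > 0. Violating.
Others report (3, 7, 3): truth gives 0; report 12 gives 3 > 0. Violating.
Others report (3, 3, 3): truth gives 0; no alternative beats it.
(Checking all 64 profiles: 63 have a profitable deviation, 1 does not.)

63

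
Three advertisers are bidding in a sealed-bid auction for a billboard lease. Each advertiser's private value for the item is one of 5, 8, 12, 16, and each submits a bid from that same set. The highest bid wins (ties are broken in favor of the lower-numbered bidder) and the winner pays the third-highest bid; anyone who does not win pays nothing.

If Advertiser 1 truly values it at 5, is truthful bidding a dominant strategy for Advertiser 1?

Check each profile of the others' bids and compare truth against every alternative bid.
Others bid (8, 8): truth gives 0, best alternative gives -3.
Others bid (5, 5): truth gives 0, best alternative gives 0.
Others bid (5, 8): truth gives 0, best alternative gives 0.
Others bid (5, 12): truth gives 0, best alternative gives 0.
Others bid (5, 16): truth gives 0, best alternative gives 0.
Others bid (8, 5): truth gives 0, best alternative gives 0.
(Remaining 10 profiles checked similarly; truth is weakly best in each.)
In every case the truthful bid is at least as good as any alternative, so it is a dominant strategy.

Yes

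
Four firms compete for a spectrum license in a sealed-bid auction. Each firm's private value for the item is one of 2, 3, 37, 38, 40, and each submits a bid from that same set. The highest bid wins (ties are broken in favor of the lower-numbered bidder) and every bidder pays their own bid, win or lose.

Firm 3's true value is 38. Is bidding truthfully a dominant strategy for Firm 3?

Consider the case where Firm 1 bids 2, Firm 2 bids 2 and Firm 4 bids 2.
Truthful bid 38: wins, pays 38, utility 38 - 38 = 0.
Bid 3 instead: wins, pays 3, utility 38 - 3 = 35.
Since 35 > 0, bidding 3 is strictly better here, so truthful bidding is not dominant.

No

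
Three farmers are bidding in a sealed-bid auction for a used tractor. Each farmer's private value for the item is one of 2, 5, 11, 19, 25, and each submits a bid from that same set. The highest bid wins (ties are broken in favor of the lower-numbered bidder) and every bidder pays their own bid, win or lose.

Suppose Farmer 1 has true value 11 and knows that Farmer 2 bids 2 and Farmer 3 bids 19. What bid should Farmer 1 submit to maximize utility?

Bid 2: loses but pays 2, utility -2.
Bid 5: loses but pays 5, utility -5.
Bid 11: loses but pays 11, utility -11.
Bid 19: wins, pays 19, utility 11 - 19 = -8.
Bid 25: wins, pays 25, utility 11 - 25 = -14.
The best choice is 2 with utility -2.

2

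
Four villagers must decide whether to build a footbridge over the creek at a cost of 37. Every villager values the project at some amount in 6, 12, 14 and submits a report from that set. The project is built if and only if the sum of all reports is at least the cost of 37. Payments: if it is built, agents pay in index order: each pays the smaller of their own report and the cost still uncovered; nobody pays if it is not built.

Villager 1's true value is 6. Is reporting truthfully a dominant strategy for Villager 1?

Check each profile of the others' reports and compare truth against every alternative report.
Others report (6, 6, 14): truth gives 0, best alternative gives -6.
Others report (6, 12, 12): truth gives 0, best alternative gives -6.
Others report (6, 12, 14): truth gives 0, best alternative gives -6.
Others report (6, 14, 6): truth gives 0, best alternative gives -6.
Others report (6, 14, 12): truth gives 0, best alternative gives -6.
Others report (6, 14, 14): truth gives 0, best alternative gives -6.
(Remaining 21 profiles checked similarly; truth is weakly best in each.)
In every case the truthful report is at least as good as any alternative, so it is a dominant strategy.

Yes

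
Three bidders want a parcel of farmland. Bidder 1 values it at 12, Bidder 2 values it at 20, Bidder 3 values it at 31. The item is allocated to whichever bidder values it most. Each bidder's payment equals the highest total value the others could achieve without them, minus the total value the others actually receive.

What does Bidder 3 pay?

20

Bidder 3 has the highest value and receives the item.
Without Bidder 3, the item would go to the next-highest value, 20, so the others could achieve 20.
With Bidder 3 present and winning, the others receive nothing, so their total is 0.
Payment = 20 - 0 = 20.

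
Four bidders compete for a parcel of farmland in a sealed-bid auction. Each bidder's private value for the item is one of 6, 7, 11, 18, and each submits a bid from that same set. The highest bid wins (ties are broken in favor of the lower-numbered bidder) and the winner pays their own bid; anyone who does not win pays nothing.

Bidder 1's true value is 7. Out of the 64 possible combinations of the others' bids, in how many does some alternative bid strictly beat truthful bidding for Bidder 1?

Others bid (6, 6, 6): truth gives 0; bid 6 gives 1 > 0. Violating.
Others bid (6, 6, 7): truth gives 0; no alternative beats it.
Others bid (6, 6, 11): truth gives 0; no alternative beats it.
(Checking all 64 profiles: 1 has a profitable deviation, 63 do not.)

1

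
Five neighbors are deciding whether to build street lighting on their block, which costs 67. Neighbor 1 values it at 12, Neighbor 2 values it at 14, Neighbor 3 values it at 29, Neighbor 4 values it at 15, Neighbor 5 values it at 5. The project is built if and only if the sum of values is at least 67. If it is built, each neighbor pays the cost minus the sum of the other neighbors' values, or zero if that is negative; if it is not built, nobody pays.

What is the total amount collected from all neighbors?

38

Total value 75 ≥ cost 67, so it is built.
Neighbor 1: others sum to 63; max(0, 67 - 63) = 4.
Neighbor 2: others sum to 61; max(0, 67 - 61) = 6.
Neighbor 3: others sum to 46; max(0, 67 - 46) = 21.
Neighbor 4: others sum to 60; max(0, 67 - 60) = 7.
Neighbor 5: others sum to 70; max(0, 67 - 70) = 0.
Total collected = 4 + 6 + 21 + 7 + 0 = 38.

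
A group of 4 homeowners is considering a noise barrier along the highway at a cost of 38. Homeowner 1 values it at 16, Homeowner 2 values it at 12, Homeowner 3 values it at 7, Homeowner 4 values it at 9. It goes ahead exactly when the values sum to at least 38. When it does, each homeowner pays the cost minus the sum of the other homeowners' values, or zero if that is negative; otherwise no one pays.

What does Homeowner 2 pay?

6

Total value 44 ≥ cost 38, so the project is built.
The other homeowners' values sum to 32.
Cost minus that sum is 38 - 32 = 6.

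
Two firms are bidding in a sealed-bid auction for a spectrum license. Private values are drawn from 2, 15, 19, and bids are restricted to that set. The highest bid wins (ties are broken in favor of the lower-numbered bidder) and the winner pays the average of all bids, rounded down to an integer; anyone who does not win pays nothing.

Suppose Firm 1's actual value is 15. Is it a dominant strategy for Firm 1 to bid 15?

No

Consider the case where Firm 2 bids 2.
Truthful bid 15: wins, pays 8, utility 15 - 8 = 7.
Bid 2 instead: wins, pays 2, utility 15 - 2 = 13.
Since 13 > 7, bidding 2 is strictly better here, so truthful bidding is not dominant.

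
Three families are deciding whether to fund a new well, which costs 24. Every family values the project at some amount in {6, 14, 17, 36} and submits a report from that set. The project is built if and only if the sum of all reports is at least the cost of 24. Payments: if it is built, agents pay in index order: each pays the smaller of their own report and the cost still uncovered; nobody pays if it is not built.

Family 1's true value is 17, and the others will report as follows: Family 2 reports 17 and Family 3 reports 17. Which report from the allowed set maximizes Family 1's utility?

Report 6: project built, pays 6, utility 17 - 6 = 11.
Report 14: project built, pays 14, utility 17 - 14 = 3.
Report 17: project built, pays 17, utility 17 - 17 = 0.
Report 36: project built, pays 24, utility 17 - 24 = -7.
The best choice is 6 with utility 11.

6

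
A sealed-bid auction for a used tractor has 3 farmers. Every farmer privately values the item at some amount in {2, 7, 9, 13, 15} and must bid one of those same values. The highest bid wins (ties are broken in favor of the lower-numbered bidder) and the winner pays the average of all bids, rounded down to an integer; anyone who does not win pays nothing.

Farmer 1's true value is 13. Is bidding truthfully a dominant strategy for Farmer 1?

Consider the case where Farmer 2 bids 2 and Farmer 3 bids 2.
Truthful bid 13: wins, pays 5, utility 13 - 5 = 8.
Bid 2 instead: wins, pays 2, utility 13 - 2 = 11.
Since 11 > 8, bidding 2 is strictly better here, so truthful bidding is not dominant.

No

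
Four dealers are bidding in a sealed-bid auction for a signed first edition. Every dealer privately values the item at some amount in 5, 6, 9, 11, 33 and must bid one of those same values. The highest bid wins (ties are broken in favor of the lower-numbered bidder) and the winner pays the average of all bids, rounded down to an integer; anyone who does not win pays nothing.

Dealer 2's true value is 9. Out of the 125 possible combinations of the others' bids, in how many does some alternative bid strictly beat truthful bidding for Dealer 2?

20

Others bid (5, 5, 5): truth gives 3; bid 6 gives 4 > 3. Violating.
Others bid (5, 5, 6): truth gives 3; bid 6 gives 4 > 3. Violating.
Others bid (5, 5, 11): truth gives 0; bid 11 gives 1 > 0. Violating.
Others bid (5, 6, 5): truth gives 3; bid 6 gives 4 > 3. Violating.
Others bid (5, 5, 9): truth gives 2; no alternative beats it.
Others bid (5, 5, 33): truth gives 0; no alternative beats it.
(Checking all 125 profiles: 20 have a profitable deviation, 105 do not.)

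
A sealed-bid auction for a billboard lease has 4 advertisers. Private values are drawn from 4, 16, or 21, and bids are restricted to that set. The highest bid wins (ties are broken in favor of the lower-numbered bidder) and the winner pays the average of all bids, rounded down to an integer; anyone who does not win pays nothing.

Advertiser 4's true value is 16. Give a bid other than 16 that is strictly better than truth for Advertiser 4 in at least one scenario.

21

Suppose Advertiser 1 bids 4, Advertiser 2 bids 4 and Advertiser 3 bids 16.
Bid 16: loses, pays 0, utility 0.
Bid 21: wins, pays 11, utility 16 - 11 = 5.
So bidding 21 beats truth here (5 > 0).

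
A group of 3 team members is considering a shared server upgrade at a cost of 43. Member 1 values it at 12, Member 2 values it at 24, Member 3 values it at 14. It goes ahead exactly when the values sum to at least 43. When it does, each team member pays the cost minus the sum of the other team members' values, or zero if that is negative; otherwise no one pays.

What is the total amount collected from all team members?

29

Total value 50 ≥ cost 43, so it is built.
Member 1: others sum to 38; max(0, 43 - 38) = 5.
Member 2: others sum to 26; max(0, 43 - 26) = 17.
Member 3: others sum to 36; max(0, 43 - 36) = 7.
Total collected = 5 + 17 + 7 = 29.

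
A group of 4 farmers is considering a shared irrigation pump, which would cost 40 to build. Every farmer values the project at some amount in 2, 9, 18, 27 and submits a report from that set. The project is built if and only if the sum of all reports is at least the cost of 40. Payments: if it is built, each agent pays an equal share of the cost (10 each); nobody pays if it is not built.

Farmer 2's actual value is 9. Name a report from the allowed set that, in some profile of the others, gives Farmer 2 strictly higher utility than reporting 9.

2

Suppose Farmer 1 reports 2, Farmer 3 reports 2 and Farmer 4 reports 27.
Report 9: project built, pays 10, utility 9 - 10 = -1.
Report 2: project not built, utility 0.
So reporting 2 beats truth here (0 > -1).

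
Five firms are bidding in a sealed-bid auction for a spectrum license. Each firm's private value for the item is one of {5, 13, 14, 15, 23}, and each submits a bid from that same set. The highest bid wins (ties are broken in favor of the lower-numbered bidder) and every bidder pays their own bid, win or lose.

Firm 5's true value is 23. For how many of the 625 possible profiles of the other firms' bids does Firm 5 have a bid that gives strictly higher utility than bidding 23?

450

Others bid (5, 5, 5, 5): truth gives 0; bid 13 gives 10 > 0. Violating.
Others bid (5, 5, 5, 13): truth gives 0; bid 14 gives 9 > 0. Violating.
Others bid (5, 5, 5, 14): truth gives 0; bid 15 gives 8 > 0. Violating.
Others bid (5, 5, 5, 23): truth gives -23; bid 5 gives -5 > -23. Violating.
Others bid (5, 5, 5, 15): truth gives 0; no alternative beats it.
Others bid (5, 5, 13, 15): truth gives 0; no alternative beats it.
(Checking all 625 profiles: 450 have a profitable deviation, 175 do not.)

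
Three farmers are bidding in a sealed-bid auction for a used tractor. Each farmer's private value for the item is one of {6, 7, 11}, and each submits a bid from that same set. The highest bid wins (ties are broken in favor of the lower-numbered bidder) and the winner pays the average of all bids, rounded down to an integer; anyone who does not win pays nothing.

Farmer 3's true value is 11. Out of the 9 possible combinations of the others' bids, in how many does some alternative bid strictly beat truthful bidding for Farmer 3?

Others bid (6, 6): truth gives 4; bid 7 gives 5 > 4. Violating.
Others bid (6, 7): truth gives 3; no alternative beats it.
Others bid (6, 11): truth gives 0; no alternative beats it.
(Checking all 9 profiles: 1 has a profitable deviation, 8 do not.)

1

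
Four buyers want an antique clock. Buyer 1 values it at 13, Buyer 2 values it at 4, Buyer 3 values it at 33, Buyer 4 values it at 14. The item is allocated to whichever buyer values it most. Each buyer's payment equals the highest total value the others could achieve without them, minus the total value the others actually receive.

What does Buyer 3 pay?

14

Buyer 3 has the highest value and receives the item.
Without Buyer 3, the item would go to the next-highest value, 14, so the others could achieve 14.
With Buyer 3 present and winning, the others receive nothing, so their total is 0.
Payment = 14 - 0 = 14.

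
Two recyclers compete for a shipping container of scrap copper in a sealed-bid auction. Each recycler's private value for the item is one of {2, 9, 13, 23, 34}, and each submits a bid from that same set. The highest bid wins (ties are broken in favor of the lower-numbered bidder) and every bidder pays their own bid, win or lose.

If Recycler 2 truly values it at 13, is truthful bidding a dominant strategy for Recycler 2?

Consider the case where Recycler 1 bids 2.
Truthful bid 13: wins, pays 13, utility 13 - 13 = 0.
Bid 9 instead: wins, pays 9, utility 13 - 9 = 4.
Since 4 > 0, bidding 9 is strictly better here, so truthful bidding is not dominant.

No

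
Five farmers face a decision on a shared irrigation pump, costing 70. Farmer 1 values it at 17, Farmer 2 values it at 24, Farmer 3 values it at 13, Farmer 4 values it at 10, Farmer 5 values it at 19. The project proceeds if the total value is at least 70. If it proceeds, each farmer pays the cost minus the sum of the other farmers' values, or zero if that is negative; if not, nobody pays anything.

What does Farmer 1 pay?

Total value 83 ≥ cost 70, so the project is built.
The other farmers' values sum to 66.
Cost minus that sum is 70 - 66 = 4.

4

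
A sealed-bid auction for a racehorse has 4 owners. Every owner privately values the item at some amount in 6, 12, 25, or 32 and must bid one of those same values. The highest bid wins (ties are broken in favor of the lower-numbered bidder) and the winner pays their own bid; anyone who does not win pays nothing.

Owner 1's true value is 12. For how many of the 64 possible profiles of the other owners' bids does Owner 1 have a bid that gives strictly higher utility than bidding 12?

Others bid (6, 6, 6): truth gives 0; bid 6 gives 6 > 0. Violating.
Others bid (6, 6, 12): truth gives 0; no alternative beats it.
Others bid (6, 6, 25): truth gives 0; no alternative beats it.
(Checking all 64 profiles: 1 has a profitable deviation, 63 do not.)

1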